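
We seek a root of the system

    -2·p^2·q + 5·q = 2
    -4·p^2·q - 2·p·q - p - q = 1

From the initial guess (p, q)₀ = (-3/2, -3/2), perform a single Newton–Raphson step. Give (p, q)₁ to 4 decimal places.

(-1.6937, 0.5141)

At (-3/2, -3/2): F = (-2.7500, 11.0000).
Jacobian J = [[-4·p·q, -2·p^2 + 5], [-8·p·q - 2·q - 1, -4·p^2 - 2·p - 1]].
At the point, J = [[-9.0000, 0.5000], [-16.0000, -7.0000]] (det J = 71.0000).
Solving J·Δ = −F gives Δ = (-0.1937, 2.0141).
Then the next iterate is (p, q)₁ = (-1.6937, 0.5141).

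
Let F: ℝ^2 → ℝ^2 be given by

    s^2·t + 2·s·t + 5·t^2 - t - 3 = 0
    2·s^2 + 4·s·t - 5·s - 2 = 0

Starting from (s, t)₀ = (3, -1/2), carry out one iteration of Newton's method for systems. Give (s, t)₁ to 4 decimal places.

(2.3548, 0.1855)

At (3, -1/2): F = (-8.7500, -5.0000).
Jacobian J = [[2·s·t + 2·t, s^2 + 2·s + 10·t - 1], [4·s + 4·t - 5, 4·s]].
At the point, J = [[-4.0000, 9.0000], [5.0000, 12.0000]] (det J = -93.0000).
Solving J·Δ = −F gives Δ = (-0.6452, 0.6855).
Then the next iterate is (s, t)₁ = (2.3548, 0.1855).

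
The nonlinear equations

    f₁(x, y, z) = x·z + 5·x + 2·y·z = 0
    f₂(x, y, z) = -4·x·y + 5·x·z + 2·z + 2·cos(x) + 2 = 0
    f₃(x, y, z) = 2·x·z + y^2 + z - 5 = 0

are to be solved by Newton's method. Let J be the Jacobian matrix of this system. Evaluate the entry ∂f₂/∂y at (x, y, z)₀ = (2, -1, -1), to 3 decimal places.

∂f₂/∂y = -4·x.
At (2, -1, -1) this is -8.000.

-8.000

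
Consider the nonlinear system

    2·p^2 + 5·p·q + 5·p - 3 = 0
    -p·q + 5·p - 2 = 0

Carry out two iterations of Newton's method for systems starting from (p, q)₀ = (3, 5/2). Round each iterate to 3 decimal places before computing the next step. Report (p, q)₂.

(0.428, 1.217)

At (3, 5/2): F = (67.500, 5.500).
Jacobian J = [[4·p + 5·q + 5, 5·p], [-q + 5, -p]].
At the point, J = [[29.500, 15.000], [2.500, -3.000]] (det J = -126.000).
Solving J·Δ = −F gives Δ = (-2.262, -0.052).
Then the next iterate is (p, q)₁ = (0.738, 2.448).
Round to (0.738, 2.448) and repeat: F = (10.81241, -0.11662), J = [[20.192, 3.690], [2.552, -0.738]].
Δ = (-0.310, -1.231), so (p, q)₂ = (0.428, 1.217).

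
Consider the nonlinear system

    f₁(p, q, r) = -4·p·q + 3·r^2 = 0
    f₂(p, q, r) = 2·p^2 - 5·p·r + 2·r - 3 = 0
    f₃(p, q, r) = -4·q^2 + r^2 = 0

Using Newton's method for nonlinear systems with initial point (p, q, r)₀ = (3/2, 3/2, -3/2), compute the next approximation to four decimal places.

(1.0014, 0.8003, -0.9511)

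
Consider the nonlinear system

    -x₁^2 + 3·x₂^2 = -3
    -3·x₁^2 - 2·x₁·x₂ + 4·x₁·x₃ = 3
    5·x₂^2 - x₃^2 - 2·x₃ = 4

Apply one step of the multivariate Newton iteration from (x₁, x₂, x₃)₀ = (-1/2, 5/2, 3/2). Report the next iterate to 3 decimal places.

At (-1/2, 5/2, 3/2): F = (21.500, -4.250, 22.000).
Jacobian J = [[-2·x₁, 6·x₂, 0], [-6·x₁ - 2·x₂ + 4·x₃, -2·x₁, 4·x₁], [0, 10·x₂, -2·x₃ - 2]].
At the point, J = [[1.000, 15.000, 0.000], [4.000, 1.000, -2.000], [0.000, 25.000, -5.000]] (det J = 345.000).
Solving J·Δ = −F gives Δ = (0.033, -1.436, -2.778).
Then the next iterate is (x₁, x₂, x₃)₁ = (-0.467, 1.064, -1.278).

(-0.467, 1.064, -1.278)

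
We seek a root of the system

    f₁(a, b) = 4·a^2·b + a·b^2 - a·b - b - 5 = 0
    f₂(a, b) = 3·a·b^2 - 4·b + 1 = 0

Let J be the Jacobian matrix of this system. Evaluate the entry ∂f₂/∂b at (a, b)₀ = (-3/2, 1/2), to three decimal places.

∂f₂/∂b = 6·a·b - 4.
At (-3/2, 1/2) this is -8.500.

-8.500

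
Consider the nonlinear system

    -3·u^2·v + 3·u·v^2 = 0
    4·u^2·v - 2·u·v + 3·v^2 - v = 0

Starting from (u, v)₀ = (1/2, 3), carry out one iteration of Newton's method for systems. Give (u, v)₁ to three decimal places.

(0.526, 1.579)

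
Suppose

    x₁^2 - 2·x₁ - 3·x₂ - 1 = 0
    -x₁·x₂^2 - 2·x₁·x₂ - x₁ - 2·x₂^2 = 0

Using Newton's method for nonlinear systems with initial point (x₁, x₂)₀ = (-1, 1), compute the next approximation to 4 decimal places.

At (-1, 1): F = (-1.0000, 2.0000).
Jacobian J = [[2·x₁ - 2, -3], [-x₂^2 - 2·x₂ - 1, -2·x₁·x₂ - 2·x₁ - 4·x₂]].
At the point, J = [[-4.0000, -3.0000], [-4.0000, 0.0000]] (det J = -12.0000).
Solving J·Δ = −F gives Δ = (0.5000, -1.0000).
Then the next iterate is (x₁, x₂)₁ = (-0.5000, 0.0000).

(-0.5000, 0.0000)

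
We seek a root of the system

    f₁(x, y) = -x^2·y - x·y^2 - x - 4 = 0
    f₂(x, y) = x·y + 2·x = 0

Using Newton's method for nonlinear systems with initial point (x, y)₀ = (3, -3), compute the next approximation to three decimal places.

(2.818, -2.061)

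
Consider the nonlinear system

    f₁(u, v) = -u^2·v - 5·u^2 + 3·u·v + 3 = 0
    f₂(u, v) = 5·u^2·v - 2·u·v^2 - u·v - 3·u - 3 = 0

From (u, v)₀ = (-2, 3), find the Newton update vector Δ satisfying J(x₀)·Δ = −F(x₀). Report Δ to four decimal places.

At (-2, 3): F = (-47.0000, 105.0000).
Jacobian J = [[-2·u·v - 10·u + 3·v, -u^2 + 3·u], [10·u·v - 2·v^2 - v - 3, 5·u^2 - 4·u·v - u]].
At the point, J = [[41.0000, -10.0000], [-84.0000, 46.0000]] (det J = 1046.0000).
Solving J·Δ = −F gives Δ = (1.0631, -0.3413).

(1.0631, -0.3413)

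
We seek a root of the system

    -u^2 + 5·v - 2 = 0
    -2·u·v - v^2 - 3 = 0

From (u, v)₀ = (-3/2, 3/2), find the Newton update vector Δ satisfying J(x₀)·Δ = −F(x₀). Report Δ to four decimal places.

At (-3/2, 3/2): F = (3.2500, -0.7500).
Jacobian J = [[-2·u, 5], [-2·v, -2·u - 2·v]].
At the point, J = [[3.0000, 5.0000], [-3.0000, 0.0000]] (det J = 15.0000).
Solving J·Δ = −F gives Δ = (-0.2500, -0.5000).

(-0.2500, -0.5000)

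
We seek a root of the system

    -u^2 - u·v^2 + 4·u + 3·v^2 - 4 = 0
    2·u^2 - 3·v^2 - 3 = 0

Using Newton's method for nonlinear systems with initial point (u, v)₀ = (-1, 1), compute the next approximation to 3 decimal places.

At (-1, 1): F = (-5.000, -4.000).
Jacobian J = [[-2·u - v^2 + 4, -2·u·v + 6·v], [4·u, -6·v]].
At the point, J = [[5.000, 8.000], [-4.000, -6.000]] (det J = 2.000).
Solving J·Δ = −F gives Δ = (-31.000, 20.000).
Then the next iterate is (u, v)₁ = (-32.000, 21.000).

(-32.000, 21.000)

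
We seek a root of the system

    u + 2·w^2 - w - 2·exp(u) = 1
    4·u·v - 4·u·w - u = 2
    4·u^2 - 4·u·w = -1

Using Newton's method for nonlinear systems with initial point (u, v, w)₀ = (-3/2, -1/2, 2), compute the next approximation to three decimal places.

(-0.553, -0.330, 1.489)

At (-3/2, -1/2, 2): F = (3.05374, 14.500, 22.000).
Jacobian J = [[-2·exp(u) + 1, 0, 4·w - 1], [4·v - 4·w - 1, 4·u, -4·u], [8·u - 4·w, 0, -4·u]].
At the point, J = [[0.55374, 0.000, 7.000], [-11.000, -6.000, 6.000], [-20.000, 0.000, 6.000]] (det J = -859.93463).
Solving J·Δ = −F gives Δ = (0.947, 0.170, -0.511).
Then the next iterate is (u, v, w)₁ = (-0.553, -0.330, 1.489).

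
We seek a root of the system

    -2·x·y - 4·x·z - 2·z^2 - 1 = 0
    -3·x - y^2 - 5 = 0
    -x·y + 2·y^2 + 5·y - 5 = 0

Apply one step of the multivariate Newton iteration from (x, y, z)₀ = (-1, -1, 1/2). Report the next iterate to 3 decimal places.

At (-1, -1, 1/2): F = (-1.500, -3.000, -9.000).
Jacobian J = [[-2·y - 4·z, -2·x, -4·x - 4·z], [-3, -2·y, 0], [-y, -x + 4·y + 5, 0]].
At the point, J = [[0.000, 2.000, 2.000], [-3.000, 2.000, 0.000], [1.000, 2.000, 0.000]] (det J = -16.000).
Solving J·Δ = −F gives Δ = (1.500, 3.750, -3.000).
Then the next iterate is (x, y, z)₁ = (0.500, 2.750, -2.500).

(0.500, 2.750, -2.500)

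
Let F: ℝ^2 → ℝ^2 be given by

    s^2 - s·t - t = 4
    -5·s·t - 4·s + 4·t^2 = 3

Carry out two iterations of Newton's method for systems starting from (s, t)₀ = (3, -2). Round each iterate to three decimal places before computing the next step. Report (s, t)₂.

At (3, -2): F = (13.000, 31.000).
Jacobian J = [[2·s - t, -s - 1], [-5·t - 4, -5·s + 8·t]].
At the point, J = [[8.000, -4.000], [6.000, -31.000]] (det J = -224.000).
Solving J·Δ = −F gives Δ = (-1.246, 0.759).
Then the next iterate is (s, t)₁ = (1.754, -1.241).
Round to (1.754, -1.241) and repeat: F = (2.49423, 7.02789), J = [[4.749, -2.754], [2.205, -18.698]].
Δ = (-0.330, 0.337), so (s, t)₂ = (1.424, -0.904).

(1.424, -0.904)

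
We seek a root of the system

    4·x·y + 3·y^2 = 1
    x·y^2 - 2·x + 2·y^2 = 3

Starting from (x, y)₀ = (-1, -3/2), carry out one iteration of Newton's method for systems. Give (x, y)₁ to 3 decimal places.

At (-1, -3/2): F = (11.750, 1.250).
Jacobian J = [[4·y, 4·x + 6·y], [y^2 - 2, 2·x·y + 4·y]].
At the point, J = [[-6.000, -13.000], [0.250, -3.000]] (det J = 21.250).
Solving J·Δ = −F gives Δ = (0.894, 0.491).
Then the next iterate is (x, y)₁ = (-0.106, -1.009).

(-0.106, -1.009)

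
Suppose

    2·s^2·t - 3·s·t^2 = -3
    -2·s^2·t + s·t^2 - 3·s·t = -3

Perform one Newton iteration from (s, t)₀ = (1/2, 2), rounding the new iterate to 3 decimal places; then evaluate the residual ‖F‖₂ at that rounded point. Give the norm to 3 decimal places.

0.441

At (1/2, 2): F = (-2.000, 1.000).
Jacobian J = [[4·s·t - 3·t^2, 2·s^2 - 6·s·t], [-4·s·t + t^2 - 3·t, -2·s^2 + 2·s·t - 3·s]].
At the point, J = [[-8.000, -5.500], [-6.000, 0.000]] (det J = -33.000).
Solving J·Δ = −F gives Δ = (0.167, -0.606).
Then the next iterate is (s, t)₁ = (0.667, 1.394).
Re-evaluating at (0.667, 1.394): F = (0.35194, 0.26639), so ‖F‖₂ = 0.441.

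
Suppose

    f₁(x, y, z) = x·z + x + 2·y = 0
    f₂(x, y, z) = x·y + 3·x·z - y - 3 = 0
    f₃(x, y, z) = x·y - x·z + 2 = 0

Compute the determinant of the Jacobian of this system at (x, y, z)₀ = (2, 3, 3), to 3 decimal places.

40.000

J = [[z + 1, 2, x], [y + 3·z, x - 1, 3·x], [y - z, x, -x]].
At the point, J = [[4.000, 2.000, 2.000], [12.000, 1.000, 6.000], [0.000, 2.000, -2.000]].
det J = 40.000.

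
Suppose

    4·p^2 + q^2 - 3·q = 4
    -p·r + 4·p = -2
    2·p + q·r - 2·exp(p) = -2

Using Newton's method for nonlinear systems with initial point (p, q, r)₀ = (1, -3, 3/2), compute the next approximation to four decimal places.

At (1, -3, 3/2): F = (18.0000, 4.5000, -5.936564).
Jacobian J = [[8·p, 2·q - 3, 0], [-r + 4, 0, -p], [-2·exp(p) + 2, r, q]].
At the point, J = [[8.0000, -9.0000, 0.0000], [2.5000, 0.0000, -1.0000], [-3.436564, 1.5000, -3.0000]] (det J = -86.429073).
Solving J·Δ = −F gives Δ = (-1.7116, 0.4786, 0.2211).
Then the next iterate is (p, q, r)₁ = (-0.7116, -2.5214, 1.7211).

(-0.7116, -2.5214, 1.7211)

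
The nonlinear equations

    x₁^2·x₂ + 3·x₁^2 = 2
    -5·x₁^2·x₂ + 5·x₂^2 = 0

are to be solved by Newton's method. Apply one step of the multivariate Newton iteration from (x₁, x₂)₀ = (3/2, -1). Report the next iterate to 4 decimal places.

At (3/2, -1): F = (2.5000, 16.2500).
Jacobian J = [[2·x₁·x₂ + 6·x₁, x₁^2], [-10·x₁·x₂, -5·x₁^2 + 10·x₂]].
At the point, J = [[6.0000, 2.2500], [15.0000, -21.2500]] (det J = -161.2500).
Solving J·Δ = −F gives Δ = (-0.5562, 0.3721).
Then the next iterate is (x₁, x₂)₁ = (0.9438, -0.6279).

(0.9438, -0.6279)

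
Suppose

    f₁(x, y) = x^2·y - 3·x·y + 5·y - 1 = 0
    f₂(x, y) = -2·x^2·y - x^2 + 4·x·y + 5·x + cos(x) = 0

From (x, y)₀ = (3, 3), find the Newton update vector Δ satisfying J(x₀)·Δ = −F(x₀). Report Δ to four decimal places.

At (3, 3): F = (14.0000, -12.989992).
Jacobian J = [[2·x·y - 3·y, x^2 - 3·x + 5], [-4·x·y - 2·x + 4·y - sin(x) + 5, -2·x^2 + 4·x]].
At the point, J = [[9.0000, 5.0000], [-25.141120, -6.0000]] (det J = 71.705600).
Solving J·Δ = −F gives Δ = (0.2657, -3.2782).

(0.2657, -3.2782)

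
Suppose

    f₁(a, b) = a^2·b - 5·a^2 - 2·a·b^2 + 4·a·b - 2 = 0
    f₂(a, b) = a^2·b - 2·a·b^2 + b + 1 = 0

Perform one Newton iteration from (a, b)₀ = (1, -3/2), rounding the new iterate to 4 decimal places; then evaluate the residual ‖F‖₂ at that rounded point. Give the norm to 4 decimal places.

4.8338

At (1, -3/2): F = (-19.0000, -6.5000).
Jacobian J = [[2·a·b - 10·a - 2·b^2 + 4·b, a^2 - 4·a·b + 4·a], [2·a·b - 2·b^2, a^2 - 4·a·b + 1]].
At the point, J = [[-23.5000, 11.0000], [-7.5000, 8.0000]] (det J = -105.5000).
Solving J·Δ = −F gives Δ = (-0.7630, 0.0972).
Then the next iterate is (a, b)₁ = (0.2370, -1.4028).
Re-evaluating at (0.2370, -1.4028): F = (-4.622253, -1.414354), so ‖F‖₂ = 4.8338.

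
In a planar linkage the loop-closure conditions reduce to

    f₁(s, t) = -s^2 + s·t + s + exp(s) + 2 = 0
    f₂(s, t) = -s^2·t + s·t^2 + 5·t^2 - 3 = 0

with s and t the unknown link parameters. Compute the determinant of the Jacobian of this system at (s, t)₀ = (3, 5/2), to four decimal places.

571.4016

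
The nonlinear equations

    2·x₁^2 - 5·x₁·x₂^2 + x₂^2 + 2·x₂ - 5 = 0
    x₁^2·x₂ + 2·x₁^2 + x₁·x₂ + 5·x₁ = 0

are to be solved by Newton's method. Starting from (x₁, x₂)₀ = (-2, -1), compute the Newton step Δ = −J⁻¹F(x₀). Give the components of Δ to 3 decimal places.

(-2.154, 2.000)

At (-2, -1): F = (12.000, -4.000).
Jacobian J = [[4·x₁ - 5·x₂^2, -10·x₁·x₂ + 2·x₂ + 2], [2·x₁·x₂ + 4·x₁ + x₂ + 5, x₁^2 + x₁]].
At the point, J = [[-13.000, -20.000], [0.000, 2.000]] (det J = -26.000).
Solving J·Δ = −F gives Δ = (-2.154, 2.000).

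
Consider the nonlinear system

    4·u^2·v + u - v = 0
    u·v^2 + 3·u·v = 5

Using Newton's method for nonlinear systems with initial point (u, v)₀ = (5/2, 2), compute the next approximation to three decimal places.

(1.654, 1.340)

At (5/2, 2): F = (50.500, 20.000).
Jacobian J = [[8·u·v + 1, 4·u^2 - 1], [v^2 + 3·v, 2·u·v + 3·u]].
At the point, J = [[41.000, 24.000], [10.000, 17.500]] (det J = 477.500).
Solving J·Δ = −F gives Δ = (-0.846, -0.660).
Then the next iterate is (u, v)₁ = (1.654, 1.340).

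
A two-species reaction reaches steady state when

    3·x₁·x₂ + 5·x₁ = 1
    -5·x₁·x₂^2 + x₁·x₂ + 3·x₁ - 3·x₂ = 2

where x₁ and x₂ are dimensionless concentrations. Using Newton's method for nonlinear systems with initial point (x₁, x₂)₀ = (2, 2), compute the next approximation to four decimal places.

(0.2465, 1.7147)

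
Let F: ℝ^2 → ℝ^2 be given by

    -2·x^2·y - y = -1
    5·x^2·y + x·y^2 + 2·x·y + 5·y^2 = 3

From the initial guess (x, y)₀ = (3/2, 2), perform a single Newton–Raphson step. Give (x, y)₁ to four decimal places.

At (3/2, 2): F = (-10.0000, 51.5000).
Jacobian J = [[-4·x·y, -2·x^2 - 1], [10·x·y + y^2 + 2·y, 5·x^2 + 2·x·y + 2·x + 10·y]].
At the point, J = [[-12.0000, -5.5000], [38.0000, 40.2500]] (det J = -274.0000).
Solving J·Δ = −F gives Δ = (-0.4352, -0.8686).
Then the next iterate is (x, y)₁ = (1.0648, 1.1314).

(1.0648, 1.1314)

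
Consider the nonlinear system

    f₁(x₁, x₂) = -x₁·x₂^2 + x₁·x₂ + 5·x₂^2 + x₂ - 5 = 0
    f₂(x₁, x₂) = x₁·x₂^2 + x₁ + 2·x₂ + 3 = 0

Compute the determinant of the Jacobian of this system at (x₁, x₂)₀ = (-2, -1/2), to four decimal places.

7.0000

J = [[-x₂^2 + x₂, -2·x₁·x₂ + x₁ + 10·x₂ + 1], [x₂^2 + 1, 2·x₁·x₂ + 2]].
At the point, J = [[-0.7500, -8.0000], [1.2500, 4.0000]].
det J = 7.0000.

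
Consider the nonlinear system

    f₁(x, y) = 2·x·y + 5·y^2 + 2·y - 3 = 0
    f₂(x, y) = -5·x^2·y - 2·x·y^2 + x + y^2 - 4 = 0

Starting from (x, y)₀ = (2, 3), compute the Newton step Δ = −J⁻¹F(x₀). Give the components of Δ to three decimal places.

(-0.363, -1.606)

At (2, 3): F = (60.000, -89.000).
Jacobian J = [[2·y, 2·x + 10·y + 2], [-10·x·y - 2·y^2 + 1, -5·x^2 - 4·x·y + 2·y]].
At the point, J = [[6.000, 36.000], [-77.000, -38.000]] (det J = 2544.000).
Solving J·Δ = −F gives Δ = (-0.363, -1.606).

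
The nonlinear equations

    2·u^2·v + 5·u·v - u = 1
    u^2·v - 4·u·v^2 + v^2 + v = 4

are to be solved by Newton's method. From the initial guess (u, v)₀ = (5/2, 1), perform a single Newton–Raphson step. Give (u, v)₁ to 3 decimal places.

(2.002, 0.419)

At (5/2, 1): F = (21.500, -5.750).
Jacobian J = [[4·u·v + 5·v - 1, 2·u^2 + 5·u], [2·u·v - 4·v^2, u^2 - 8·u·v + 2·v + 1]].
At the point, J = [[14.000, 25.000], [1.000, -10.750]] (det J = -175.500).
Solving J·Δ = −F gives Δ = (-0.498, -0.581).
Then the next iterate is (u, v)₁ = (2.002, 0.419).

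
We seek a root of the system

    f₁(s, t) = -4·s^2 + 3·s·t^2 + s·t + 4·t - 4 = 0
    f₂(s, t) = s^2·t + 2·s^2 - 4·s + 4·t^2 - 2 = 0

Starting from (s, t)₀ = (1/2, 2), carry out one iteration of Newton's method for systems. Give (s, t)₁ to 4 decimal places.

At (1/2, 2): F = (10.0000, 13.0000).
Jacobian J = [[-8·s + 3·t^2 + t, 6·s·t + s + 4], [2·s·t + 4·s - 4, s^2 + 8·t]].
At the point, J = [[10.0000, 10.5000], [0.0000, 16.2500]] (det J = 162.5000).
Solving J·Δ = −F gives Δ = (-0.1600, -0.8000).
Then the next iterate is (s, t)₁ = (0.3400, 1.2000).

(0.3400, 1.2000)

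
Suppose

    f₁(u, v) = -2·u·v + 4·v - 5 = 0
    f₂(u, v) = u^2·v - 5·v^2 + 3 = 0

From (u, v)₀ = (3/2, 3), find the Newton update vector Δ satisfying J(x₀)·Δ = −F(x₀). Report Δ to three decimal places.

At (3/2, 3): F = (-2.000, -35.250).
Jacobian J = [[-2·v, -2·u + 4], [2·u·v, u^2 - 10·v]].
At the point, J = [[-6.000, 1.000], [9.000, -27.750]] (det J = 157.500).
Solving J·Δ = −F gives Δ = (-0.576, -1.457).

(-0.576, -1.457)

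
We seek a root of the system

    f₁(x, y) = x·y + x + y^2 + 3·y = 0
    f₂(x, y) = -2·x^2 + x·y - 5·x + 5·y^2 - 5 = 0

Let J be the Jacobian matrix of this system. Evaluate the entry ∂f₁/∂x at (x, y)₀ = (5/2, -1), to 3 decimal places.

0.000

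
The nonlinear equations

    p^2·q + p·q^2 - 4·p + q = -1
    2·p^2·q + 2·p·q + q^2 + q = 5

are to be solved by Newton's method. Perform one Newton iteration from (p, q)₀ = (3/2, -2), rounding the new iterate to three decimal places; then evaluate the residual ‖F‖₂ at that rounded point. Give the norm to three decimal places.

At (3/2, -2): F = (-5.500, -18.000).
Jacobian J = [[2·p·q + q^2 - 4, p^2 + 2·p·q + 1], [4·p·q + 2·q, 2·p^2 + 2·p + 2·q + 1]].
At the point, J = [[-6.000, -2.750], [-16.000, 4.500]] (det J = -71.000).
Solving J·Δ = −F gives Δ = (-1.046, 0.282).
Then the next iterate is (p, q)₁ = (0.454, -1.718).
Re-evaluating at (0.454, -1.718): F = (-1.54812, -6.03463), so ‖F‖₂ = 6.230.

6.230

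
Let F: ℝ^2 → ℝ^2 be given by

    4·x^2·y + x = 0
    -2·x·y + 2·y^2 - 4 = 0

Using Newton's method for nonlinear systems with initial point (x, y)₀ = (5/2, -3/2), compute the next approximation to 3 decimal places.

(1.742, -0.980)

At (5/2, -3/2): F = (-35.000, 8.000).
Jacobian J = [[8·x·y + 1, 4·x^2], [-2·y, -2·x + 4·y]].
At the point, J = [[-29.000, 25.000], [3.000, -11.000]] (det J = 244.000).
Solving J·Δ = −F gives Δ = (-0.758, 0.520).
Then the next iterate is (x, y)₁ = (1.742, -0.980).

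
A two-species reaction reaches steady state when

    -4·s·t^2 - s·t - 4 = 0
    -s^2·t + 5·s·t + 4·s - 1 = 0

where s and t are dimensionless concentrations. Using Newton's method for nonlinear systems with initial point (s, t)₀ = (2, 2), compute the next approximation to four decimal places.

At (2, 2): F = (-40.0000, 19.0000).
Jacobian J = [[-4·t^2 - t, -8·s·t - s], [-2·s·t + 5·t + 4, -s^2 + 5·s]].
At the point, J = [[-18.0000, -34.0000], [6.0000, 6.0000]] (det J = 96.0000).
Solving J·Δ = −F gives Δ = (-4.2292, 1.0625).
Then the next iterate is (s, t)₁ = (-2.2292, 3.0625).

(-2.2292, 3.0625)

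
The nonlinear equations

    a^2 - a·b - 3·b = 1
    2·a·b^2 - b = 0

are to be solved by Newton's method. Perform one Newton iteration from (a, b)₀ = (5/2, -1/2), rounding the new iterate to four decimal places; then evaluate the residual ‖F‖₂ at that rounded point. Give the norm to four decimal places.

1.9272

At (5/2, -1/2): F = (8.0000, 1.7500).
Jacobian J = [[2·a - b, -a - 3], [2·b^2, 4·a·b - 1]].
At the point, J = [[5.5000, -5.5000], [0.5000, -6.0000]] (det J = -30.2500).
Solving J·Δ = −F gives Δ = (-1.2686, 0.1860).
Then the next iterate is (a, b)₁ = (1.2314, -0.3140).
Re-evaluating at (1.2314, -0.3140): F = (1.845006, 0.556822), so ‖F‖₂ = 1.9272.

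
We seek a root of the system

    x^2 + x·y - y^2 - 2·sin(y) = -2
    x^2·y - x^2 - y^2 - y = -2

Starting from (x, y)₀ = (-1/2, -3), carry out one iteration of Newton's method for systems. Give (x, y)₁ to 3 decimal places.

At (-1/2, -3): F = (-4.96776, -5.000).
Jacobian J = [[2·x + y, x - 2·y - 2·cos(y)], [2·x·y - 2·x, x^2 - 2·y - 1]].
At the point, J = [[-4.000, 7.47998], [4.000, 5.250]] (det J = -50.91994).
Solving J·Δ = −F gives Δ = (0.222, 0.783).
Then the next iterate is (x, y)₁ = (-0.278, -2.217).

(-0.278, -2.217)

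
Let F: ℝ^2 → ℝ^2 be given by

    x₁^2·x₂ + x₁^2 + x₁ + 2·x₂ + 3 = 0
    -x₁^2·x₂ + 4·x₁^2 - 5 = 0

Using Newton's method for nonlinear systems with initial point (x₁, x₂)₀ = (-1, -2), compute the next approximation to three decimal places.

At (-1, -2): F = (-3.000, 1.000).
Jacobian J = [[2·x₁·x₂ + 2·x₁ + 1, x₁^2 + 2], [-2·x₁·x₂ + 8·x₁, -x₁^2]].
At the point, J = [[3.000, 3.000], [-12.000, -1.000]] (det J = 33.000).
Solving J·Δ = −F gives Δ = (0.000, 1.000).
Then the next iterate is (x₁, x₂)₁ = (-1.000, -1.000).

(-1.000, -1.000)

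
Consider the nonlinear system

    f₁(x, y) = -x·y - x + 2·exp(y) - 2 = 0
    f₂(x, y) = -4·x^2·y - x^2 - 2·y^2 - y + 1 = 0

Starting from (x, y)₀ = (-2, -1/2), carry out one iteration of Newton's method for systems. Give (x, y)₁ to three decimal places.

At (-2, -1/2): F = (0.21306, 5.000).
Jacobian J = [[-y - 1, -x + 2·exp(y)], [-8·x·y - 2·x, -4·x^2 - 4·y - 1]].
At the point, J = [[-0.500, 3.21306], [-4.000, -15.000]] (det J = 20.35225).
Solving J·Δ = −F gives Δ = (0.946, 0.081).
Then the next iterate is (x, y)₁ = (-1.054, -0.419).

(-1.054, -0.419)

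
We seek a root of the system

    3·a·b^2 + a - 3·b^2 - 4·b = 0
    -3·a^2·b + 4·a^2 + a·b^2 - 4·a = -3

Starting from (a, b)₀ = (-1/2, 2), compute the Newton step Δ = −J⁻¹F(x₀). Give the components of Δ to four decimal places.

(-15.5000, -10.3636)

At (-1/2, 2): F = (-26.5000, 2.5000).
Jacobian J = [[3·b^2 + 1, 6·a·b - 6·b - 4], [-6·a·b + 8·a + b^2 - 4, -3·a^2 + 2·a·b]].
At the point, J = [[13.0000, -22.0000], [2.0000, -2.7500]] (det J = 8.2500).
Solving J·Δ = −F gives Δ = (-15.5000, -10.3636).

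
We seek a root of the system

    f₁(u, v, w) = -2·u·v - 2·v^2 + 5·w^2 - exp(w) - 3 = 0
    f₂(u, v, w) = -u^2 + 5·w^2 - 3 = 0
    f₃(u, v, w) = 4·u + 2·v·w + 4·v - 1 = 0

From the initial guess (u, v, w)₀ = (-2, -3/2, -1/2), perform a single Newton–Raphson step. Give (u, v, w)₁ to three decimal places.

(1.973, -0.269, 1.528)

At (-2, -3/2, -1/2): F = (-12.85653, -5.750, -13.500).
Jacobian J = [[-2·v, -2·u - 4·v, 10·w - exp(w)], [-2·u, 0, 10·w], [4, 2·w + 4, 2·v]].
At the point, J = [[3.000, 10.000, -5.60653], [4.000, 0.000, -5.000], [4.000, 3.000, -3.000]] (det J = -102.27837).
Solving J·Δ = −F gives Δ = (3.973, 1.231, 2.028).
Then the next iterate is (u, v, w)₁ = (1.973, -0.269, 1.528).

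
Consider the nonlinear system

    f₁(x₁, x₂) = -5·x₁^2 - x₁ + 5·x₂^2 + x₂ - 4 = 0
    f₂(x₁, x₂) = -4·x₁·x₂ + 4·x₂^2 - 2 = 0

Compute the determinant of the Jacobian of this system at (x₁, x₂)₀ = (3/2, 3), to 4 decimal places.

84.0000

J = [[-10·x₁ - 1, 10·x₂ + 1], [-4·x₂, -4·x₁ + 8·x₂]].
At the point, J = [[-16.0000, 31.0000], [-12.0000, 18.0000]].
det J = 84.0000.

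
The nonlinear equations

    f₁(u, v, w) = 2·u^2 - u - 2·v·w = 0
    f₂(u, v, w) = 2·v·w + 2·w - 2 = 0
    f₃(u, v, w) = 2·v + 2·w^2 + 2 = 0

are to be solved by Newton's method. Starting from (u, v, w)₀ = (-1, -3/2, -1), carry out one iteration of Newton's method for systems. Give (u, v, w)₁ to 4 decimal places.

(-1.2000, -2.0000, -1.0000)

At (-1, -3/2, -1): F = (0.0000, -1.0000, 1.0000).
Jacobian J = [[4·u - 1, -2·w, -2·v], [0, 2·w, 2·v + 2], [0, 2, 4·w]].
At the point, J = [[-5.0000, 2.0000, 3.0000], [0.0000, -2.0000, -1.0000], [0.0000, 2.0000, -4.0000]] (det J = -50.0000).
Solving J·Δ = −F gives Δ = (-0.2000, -0.5000, 0.0000).
Then the next iterate is (u, v, w)₁ = (-1.2000, -2.0000, -1.0000).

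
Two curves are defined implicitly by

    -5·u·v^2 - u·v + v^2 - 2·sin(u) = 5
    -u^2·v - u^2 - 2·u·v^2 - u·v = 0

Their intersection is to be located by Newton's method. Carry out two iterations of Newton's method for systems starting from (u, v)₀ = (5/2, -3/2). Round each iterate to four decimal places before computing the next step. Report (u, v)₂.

At (5/2, -3/2): F = (-28.321944, -4.3750).
Jacobian J = [[-5·v^2 - v - 2·cos(u), -10·u·v - u + 2·v], [-2·u·v - 2·u - 2·v^2 - v, -u^2 - 4·u·v - u]].
At the point, J = [[-8.147713, 32.0000], [-0.5000, 6.2500]] (det J = -34.923205).
Solving J·Δ = −F gives Δ = (-1.0598, 0.6152).
Then the next iterate is (u, v)₁ = (1.4402, -0.8848).
Round to (1.4402, -0.8848) and repeat: F = (-10.563263, -1.219638), J = [[-3.290006, 9.533090], [-1.012764, 1.582780]].
Δ = (1.1450, 1.5032), so (u, v)₂ = (2.5852, 0.6184).

(2.5852, 0.6184)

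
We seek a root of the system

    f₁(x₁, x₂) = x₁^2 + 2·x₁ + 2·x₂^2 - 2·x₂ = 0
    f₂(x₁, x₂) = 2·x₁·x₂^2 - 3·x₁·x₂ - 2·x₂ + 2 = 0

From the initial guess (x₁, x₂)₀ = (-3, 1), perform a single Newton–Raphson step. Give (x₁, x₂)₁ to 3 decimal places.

At (-3, 1): F = (3.000, 3.000).
Jacobian J = [[2·x₁ + 2, 4·x₂ - 2], [2·x₂^2 - 3·x₂, 4·x₁·x₂ - 3·x₁ - 2]].
At the point, J = [[-4.000, 2.000], [-1.000, -5.000]] (det J = 22.000).
Solving J·Δ = −F gives Δ = (0.955, 0.409).
Then the next iterate is (x₁, x₂)₁ = (-2.045, 1.409).

(-2.045, 1.409)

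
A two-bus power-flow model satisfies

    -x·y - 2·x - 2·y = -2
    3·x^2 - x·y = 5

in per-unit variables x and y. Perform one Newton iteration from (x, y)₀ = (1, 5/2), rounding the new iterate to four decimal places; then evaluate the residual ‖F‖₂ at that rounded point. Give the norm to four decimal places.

At (1, 5/2): F = (-7.5000, -4.5000).
Jacobian J = [[-y - 2, -x - 2], [6·x - y, -x]].
At the point, J = [[-4.5000, -3.0000], [3.5000, -1.0000]] (det J = 15.0000).
Solving J·Δ = −F gives Δ = (0.4000, -3.1000).
Then the next iterate is (x, y)₁ = (1.4000, -0.6000).
Re-evaluating at (1.4000, -0.6000): F = (1.2400, 1.7200), so ‖F‖₂ = 2.1204.

2.1204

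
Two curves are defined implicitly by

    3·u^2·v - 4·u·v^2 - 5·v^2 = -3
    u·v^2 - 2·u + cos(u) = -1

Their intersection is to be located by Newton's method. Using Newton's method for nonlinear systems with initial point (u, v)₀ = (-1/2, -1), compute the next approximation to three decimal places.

(6.182, 0.101)

At (-1/2, -1): F = (-0.750, 2.37758).
Jacobian J = [[6·u·v - 4·v^2, 3·u^2 - 8·u·v - 10·v], [v^2 - sin(u) - 2, 2·u·v]].
At the point, J = [[-1.000, 6.750], [-0.52057, 1.000]] (det J = 2.51388).
Solving J·Δ = −F gives Δ = (6.682, 1.101).
Then the next iterate is (u, v)₁ = (6.182, 0.101).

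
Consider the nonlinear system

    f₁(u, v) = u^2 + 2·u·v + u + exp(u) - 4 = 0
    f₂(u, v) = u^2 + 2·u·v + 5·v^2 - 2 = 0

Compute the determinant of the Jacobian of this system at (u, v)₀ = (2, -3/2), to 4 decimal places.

-107.2796

J = [[2·u + 2·v + exp(u) + 1, 2·u], [2·u + 2·v, 2·u + 10·v]].
At the point, J = [[9.389056, 4.0000], [1.0000, -11.0000]].
det J = -107.2796.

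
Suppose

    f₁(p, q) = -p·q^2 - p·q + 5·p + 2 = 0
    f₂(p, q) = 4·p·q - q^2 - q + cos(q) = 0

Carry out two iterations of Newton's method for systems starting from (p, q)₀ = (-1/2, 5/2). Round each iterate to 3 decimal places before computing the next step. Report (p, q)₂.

At (-1/2, 5/2): F = (3.875, -14.55114).
Jacobian J = [[-q^2 - q + 5, -2·p·q - p], [4·q, 4·p - 2·q - sin(q) - 1]].
At the point, J = [[-3.750, 3.000], [10.000, -8.59847]] (det J = 2.24427).
Solving J·Δ = −F gives Δ = (-4.605, -7.048).
Then the next iterate is (p, q)₁ = (-5.105, -4.548).
Round to (-5.105, -4.548) and repeat: F = (58.85083, 76.57021), J = [[-11.13630, -41.33008], [-18.192, -13.31052]].
Δ = (3.945, 0.361), so (p, q)₂ = (-1.160, -4.187).

(-1.160, -4.187)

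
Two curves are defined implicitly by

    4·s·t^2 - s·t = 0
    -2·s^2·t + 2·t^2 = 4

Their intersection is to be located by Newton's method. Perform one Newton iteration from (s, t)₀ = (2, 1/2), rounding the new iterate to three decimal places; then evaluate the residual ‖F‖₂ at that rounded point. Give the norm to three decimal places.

At (2, 1/2): F = (1.000, -7.500).
Jacobian J = [[4·t^2 - t, 8·s·t - s], [-4·s·t, -2·s^2 + 4·t]].
At the point, J = [[0.500, 6.000], [-4.000, -6.000]] (det J = 21.000).
Solving J·Δ = −F gives Δ = (-1.857, -0.012).
Then the next iterate is (s, t)₁ = (0.143, 0.488).
Re-evaluating at (0.143, 0.488): F = (0.06643, -3.54367), so ‖F‖₂ = 3.544.

3.544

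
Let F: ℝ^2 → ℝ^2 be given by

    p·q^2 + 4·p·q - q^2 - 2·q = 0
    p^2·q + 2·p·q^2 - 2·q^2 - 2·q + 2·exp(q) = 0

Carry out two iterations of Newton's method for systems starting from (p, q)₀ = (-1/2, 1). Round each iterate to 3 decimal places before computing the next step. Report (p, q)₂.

At (-1/2, 1): F = (-5.500, 0.68656).
Jacobian J = [[q^2 + 4·q, 2·p·q + 4·p - 2·q - 2], [2·p·q + 2·q^2, p^2 + 4·p·q - 4·q + 2·exp(q) - 2]].
At the point, J = [[5.000, -7.000], [1.000, -2.31344]] (det J = -4.56718).
Solving J·Δ = −F gives Δ = (3.838, 1.956).
Then the next iterate is (p, q)₁ = (3.338, 2.956).
Round to (3.338, 2.956) and repeat: F = (53.98581, 106.32493), J = [[20.56194, 25.17426], [37.21013, 75.22862]].
Δ = (-2.269, -0.291), so (p, q)₂ = (1.069, 2.665).

(1.069, 2.665)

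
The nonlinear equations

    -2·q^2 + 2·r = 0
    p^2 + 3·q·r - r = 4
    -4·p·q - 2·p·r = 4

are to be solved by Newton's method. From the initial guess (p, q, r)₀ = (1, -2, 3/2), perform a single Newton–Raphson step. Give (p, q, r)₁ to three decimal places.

(1.039, -1.049, 0.194)

At (1, -2, 3/2): F = (-5.000, -13.500, 1.000).
Jacobian J = [[0, -4·q, 2], [2·p, 3·r, 3·q - 1], [-4·q - 2·r, -4·p, -2·p]].
At the point, J = [[0.000, 8.000, 2.000], [2.000, 4.500, -7.000], [5.000, -4.000, -2.000]] (det J = -309.000).
Solving J·Δ = −F gives Δ = (0.039, 0.951, -1.306).
Then the next iterate is (p, q, r)₁ = (1.039, -1.049, 0.194).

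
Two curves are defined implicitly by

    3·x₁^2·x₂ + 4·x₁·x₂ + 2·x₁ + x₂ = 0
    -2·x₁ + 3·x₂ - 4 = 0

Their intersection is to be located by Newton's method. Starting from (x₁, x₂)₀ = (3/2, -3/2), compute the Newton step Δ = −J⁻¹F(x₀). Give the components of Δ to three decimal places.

(4.210, 6.640)

At (3/2, -3/2): F = (-17.625, -11.500).
Jacobian J = [[6·x₁·x₂ + 4·x₂ + 2, 3·x₁^2 + 4·x₁ + 1], [-2, 3]].
At the point, J = [[-17.500, 13.750], [-2.000, 3.000]] (det J = -25.000).
Solving J·Δ = −F gives Δ = (4.210, 6.640).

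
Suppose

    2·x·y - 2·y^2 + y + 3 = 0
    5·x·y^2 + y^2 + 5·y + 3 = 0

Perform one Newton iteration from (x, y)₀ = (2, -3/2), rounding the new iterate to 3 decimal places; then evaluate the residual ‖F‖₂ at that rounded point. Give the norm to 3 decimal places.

4.033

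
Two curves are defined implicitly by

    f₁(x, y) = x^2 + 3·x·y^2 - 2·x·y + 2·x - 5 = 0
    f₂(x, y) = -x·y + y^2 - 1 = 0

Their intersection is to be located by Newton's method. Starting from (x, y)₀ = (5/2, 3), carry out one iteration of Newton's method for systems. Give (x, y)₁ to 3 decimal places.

(1.649, 2.127)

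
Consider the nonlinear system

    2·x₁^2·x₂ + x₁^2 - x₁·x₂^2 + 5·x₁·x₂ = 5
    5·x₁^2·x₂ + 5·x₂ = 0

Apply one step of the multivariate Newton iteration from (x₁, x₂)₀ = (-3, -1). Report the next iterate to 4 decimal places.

(-3.5556, 0.3333)

At (-3, -1): F = (4.0000, -50.0000).
Jacobian J = [[4·x₁·x₂ + 2·x₁ - x₂^2 + 5·x₂, 2·x₁^2 - 2·x₁·x₂ + 5·x₁], [10·x₁·x₂, 5·x₁^2 + 5]].
At the point, J = [[0.0000, -3.0000], [30.0000, 50.0000]] (det J = 90.0000).
Solving J·Δ = −F gives Δ = (-0.5556, 1.3333).
Then the next iterate is (x₁, x₂)₁ = (-3.5556, 0.3333).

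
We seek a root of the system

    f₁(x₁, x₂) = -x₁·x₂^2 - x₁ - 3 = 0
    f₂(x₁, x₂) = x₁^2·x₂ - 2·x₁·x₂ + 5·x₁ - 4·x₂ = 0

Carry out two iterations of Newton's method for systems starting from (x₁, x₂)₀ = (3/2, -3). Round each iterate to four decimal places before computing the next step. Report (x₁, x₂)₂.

(3.6557, 1.8507)

At (3/2, -3): F = (-18.0000, 21.7500).
Jacobian J = [[-x₂^2 - 1, -2·x₁·x₂], [2·x₁·x₂ - 2·x₂ + 5, x₁^2 - 2·x₁ - 4]].
At the point, J = [[-10.0000, 9.0000], [2.0000, -4.7500]] (det J = 29.5000).
Solving J·Δ = −F gives Δ = (3.7373, 6.1525).
Then the next iterate is (x₁, x₂)₁ = (5.2373, 3.1525).
Round to (5.2373, 3.1525) and repeat: F = (-60.286929, 67.026227), J = [[-10.938256, -33.021177], [31.716176, 12.954711]].
Δ = (-1.5816, -1.3018), so (x₁, x₂)₂ = (3.6557, 1.8507).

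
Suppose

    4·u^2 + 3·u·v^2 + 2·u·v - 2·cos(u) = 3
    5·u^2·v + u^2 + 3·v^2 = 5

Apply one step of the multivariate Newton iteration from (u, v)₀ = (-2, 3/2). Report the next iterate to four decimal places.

(-1.3665, 1.0100)

At (-2, 3/2): F = (-5.667706, 35.7500).
Jacobian J = [[8·u + 3·v^2 + 2·v + 2·sin(u), 6·u·v + 2·u], [10·u·v + 2·u, 5·u^2 + 6·v]].
At the point, J = [[-8.068595, -22.0000], [-34.0000, 29.0000]] (det J = -981.989251).
Solving J·Δ = −F gives Δ = (0.6335, -0.4900).
Then the next iterate is (u, v)₁ = (-1.3665, 1.0100).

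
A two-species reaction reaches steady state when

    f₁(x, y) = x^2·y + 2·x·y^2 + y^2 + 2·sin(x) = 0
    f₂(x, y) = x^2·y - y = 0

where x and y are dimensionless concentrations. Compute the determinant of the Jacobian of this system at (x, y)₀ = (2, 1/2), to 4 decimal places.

-12.9969

J = [[2·x·y + 2·y^2 + 2·cos(x), x^2 + 4·x·y + 2·y], [2·x·y, x^2 - 1]].
At the point, J = [[1.667706, 9.0000], [2.0000, 3.0000]].
det J = -12.9969.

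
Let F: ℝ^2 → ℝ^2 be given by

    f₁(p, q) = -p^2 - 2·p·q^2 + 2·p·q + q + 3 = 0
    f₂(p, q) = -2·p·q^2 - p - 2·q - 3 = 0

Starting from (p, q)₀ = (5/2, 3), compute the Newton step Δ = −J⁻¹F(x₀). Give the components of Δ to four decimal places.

(4.4091, -4.3835)

At (5/2, 3): F = (-30.2500, -56.5000).
Jacobian J = [[-2·p - 2·q^2 + 2·q, -4·p·q + 2·p + 1], [-2·q^2 - 1, -4·p·q - 2]].
At the point, J = [[-17.0000, -24.0000], [-19.0000, -32.0000]] (det J = 88.0000).
Solving J·Δ = −F gives Δ = (4.4091, -4.3835).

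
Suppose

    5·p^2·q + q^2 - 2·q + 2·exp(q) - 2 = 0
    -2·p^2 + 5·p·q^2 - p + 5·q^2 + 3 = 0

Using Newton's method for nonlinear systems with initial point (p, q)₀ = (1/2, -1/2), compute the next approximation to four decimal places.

(0.3150, 0.0598)

At (1/2, -1/2): F = (-0.161939, 3.8750).
Jacobian J = [[10·p·q, 5·p^2 + 2·q + 2·exp(q) - 2], [-4·p + 5·q^2 - 1, 10·p·q + 10·q]].
At the point, J = [[-2.5000, -0.536939], [-1.7500, -7.5000]] (det J = 17.810357).
Solving J·Δ = −F gives Δ = (-0.1850, 0.5598).
Then the next iterate is (p, q)₁ = (0.3150, 0.0598).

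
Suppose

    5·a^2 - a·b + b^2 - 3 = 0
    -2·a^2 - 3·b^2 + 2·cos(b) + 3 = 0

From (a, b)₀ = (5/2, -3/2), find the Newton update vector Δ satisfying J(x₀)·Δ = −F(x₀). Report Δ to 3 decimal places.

(-1.218, 0.357)

At (5/2, -3/2): F = (34.250, -16.10853).
Jacobian J = [[10·a - b, -a + 2·b], [-4·a, -6·b - 2·sin(b)]].
At the point, J = [[26.500, -5.500], [-10.000, 10.99499]] (det J = 236.36723).
Solving J·Δ = −F gives Δ = (-1.218, 0.357).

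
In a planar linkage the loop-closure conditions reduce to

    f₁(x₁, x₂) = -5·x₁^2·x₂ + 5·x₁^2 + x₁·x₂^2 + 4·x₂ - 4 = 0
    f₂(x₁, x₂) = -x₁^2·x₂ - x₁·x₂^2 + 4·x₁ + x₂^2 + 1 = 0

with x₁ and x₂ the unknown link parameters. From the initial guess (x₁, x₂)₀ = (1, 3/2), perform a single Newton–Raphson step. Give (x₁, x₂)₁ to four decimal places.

At (1, 3/2): F = (1.7500, 3.5000).
Jacobian J = [[-10·x₁·x₂ + 10·x₁ + x₂^2, -5·x₁^2 + 2·x₁·x₂ + 4], [-2·x₁·x₂ - x₂^2 + 4, -x₁^2 - 2·x₁·x₂ + 2·x₂]].
At the point, J = [[-2.7500, 2.0000], [-1.2500, -1.0000]] (det J = 5.2500).
Solving J·Δ = −F gives Δ = (1.6667, 1.4167).
Then the next iterate is (x₁, x₂)₁ = (2.6667, 2.9167).

(2.6667, 2.9167)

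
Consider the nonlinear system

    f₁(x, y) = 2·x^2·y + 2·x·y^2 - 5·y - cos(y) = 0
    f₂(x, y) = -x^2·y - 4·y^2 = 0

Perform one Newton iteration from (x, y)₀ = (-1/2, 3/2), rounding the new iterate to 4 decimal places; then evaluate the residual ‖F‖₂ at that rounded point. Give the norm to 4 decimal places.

108.5896

At (-1/2, 3/2): F = (-9.070737, -9.3750).
Jacobian J = [[4·x·y + 2·y^2, 2·x^2 + 4·x·y + sin(y) - 5], [-2·x·y, -x^2 - 8·y]].
At the point, J = [[1.5000, -6.502505], [1.5000, -12.2500]] (det J = -8.621242).
Solving J·Δ = −F gives Δ = (5.8177, -0.0529).
Then the next iterate is (x, y)₁ = (5.3177, 1.4471).
Re-evaluating at (5.3177, 1.4471): F = (96.754688, -49.297391), so ‖F‖₂ = 108.5896.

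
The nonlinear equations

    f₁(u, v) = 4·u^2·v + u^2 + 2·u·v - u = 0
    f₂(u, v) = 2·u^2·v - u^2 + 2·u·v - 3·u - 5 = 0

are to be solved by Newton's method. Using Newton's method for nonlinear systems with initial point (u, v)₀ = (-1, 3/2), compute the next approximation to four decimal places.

(-1.7500, -5.5000)

At (-1, 3/2): F = (5.0000, -3.0000).
Jacobian J = [[8·u·v + 2·u + 2·v - 1, 4·u^2 + 2·u], [4·u·v - 2·u + 2·v - 3, 2·u^2 + 2·u]].
At the point, J = [[-12.0000, 2.0000], [-4.0000, 0.0000]] (det J = 8.0000).
Solving J·Δ = −F gives Δ = (-0.7500, -7.0000).
Then the next iterate is (u, v)₁ = (-1.7500, -5.5000).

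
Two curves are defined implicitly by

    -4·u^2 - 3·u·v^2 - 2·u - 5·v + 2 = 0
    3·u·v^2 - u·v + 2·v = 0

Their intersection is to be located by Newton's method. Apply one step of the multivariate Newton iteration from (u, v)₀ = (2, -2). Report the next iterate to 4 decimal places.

(1.3128, -1.4009)

At (2, -2): F = (-32.0000, 24.0000).
Jacobian J = [[-8·u - 3·v^2 - 2, -6·u·v - 5], [3·v^2 - v, 6·u·v - u + 2]].
At the point, J = [[-30.0000, 19.0000], [14.0000, -24.0000]] (det J = 454.0000).
Solving J·Δ = −F gives Δ = (-0.6872, 0.5991).
Then the next iterate is (u, v)₁ = (1.3128, -1.4009).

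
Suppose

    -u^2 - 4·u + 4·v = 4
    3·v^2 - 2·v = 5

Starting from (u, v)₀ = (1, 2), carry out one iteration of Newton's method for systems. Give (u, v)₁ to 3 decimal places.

At (1, 2): F = (-1.000, 3.000).
Jacobian J = [[-2·u - 4, 4], [0, 6·v - 2]].
At the point, J = [[-6.000, 4.000], [0.000, 10.000]] (det J = -60.000).
Solving J·Δ = −F gives Δ = (-0.367, -0.300).
Then the next iterate is (u, v)₁ = (0.633, 1.700).

(0.633, 1.700)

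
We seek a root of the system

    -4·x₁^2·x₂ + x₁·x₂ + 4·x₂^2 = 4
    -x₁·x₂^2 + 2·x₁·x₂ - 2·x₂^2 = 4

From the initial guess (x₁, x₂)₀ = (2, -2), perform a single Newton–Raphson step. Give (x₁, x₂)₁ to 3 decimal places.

(2.111, -0.556)

At (2, -2): F = (40.000, -28.000).
Jacobian J = [[-8·x₁·x₂ + x₂, -4·x₁^2 + x₁ + 8·x₂], [-x₂^2 + 2·x₂, -2·x₁·x₂ + 2·x₁ - 4·x₂]].
At the point, J = [[30.000, -30.000], [-8.000, 20.000]] (det J = 360.000).
Solving J·Δ = −F gives Δ = (0.111, 1.444).
Then the next iterate is (x₁, x₂)₁ = (2.111, -0.556).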